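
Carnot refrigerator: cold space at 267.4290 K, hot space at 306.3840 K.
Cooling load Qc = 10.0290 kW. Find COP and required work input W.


COP = 267.4290 / 38.9550 = 6.8651
W = 10.0290 / 6.8651 = 1.4609 kW

COP = 6.8651, W = 1.4609 kW


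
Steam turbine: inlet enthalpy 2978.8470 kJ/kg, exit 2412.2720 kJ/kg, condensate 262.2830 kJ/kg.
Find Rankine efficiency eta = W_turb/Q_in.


W = 566.5750 kJ/kg
Q_in = 2716.5640 kJ/kg
eta = 0.2086 = 20.8563%

eta = 20.8563%


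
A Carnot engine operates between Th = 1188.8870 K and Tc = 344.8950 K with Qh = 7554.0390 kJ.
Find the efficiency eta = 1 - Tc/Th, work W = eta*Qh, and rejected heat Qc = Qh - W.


eta = 1 - 344.8950/1188.8870 = 0.7099
W = 0.7099 * 7554.0390 = 5362.6194 kJ
Qc = 7554.0390 - 5362.6194 = 2191.4196 kJ

eta = 70.9901%, W = 5362.6194 kJ, Qc = 2191.4196 kJ


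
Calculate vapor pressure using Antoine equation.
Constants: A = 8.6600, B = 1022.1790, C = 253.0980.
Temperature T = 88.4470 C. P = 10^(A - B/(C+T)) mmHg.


C+T = 341.5450
B/(C+T) = 2.9928
log10(P) = 8.6600 - 2.9928 = 5.6672
P = 10^5.6672 = 464719.4541 mmHg

464719.4541 mmHg


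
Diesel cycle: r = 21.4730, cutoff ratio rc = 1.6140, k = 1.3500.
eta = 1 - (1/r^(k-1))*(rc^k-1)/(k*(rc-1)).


r^(k-1) = 2.9252
rc^k = 1.9084
eta = 0.6254 = 62.5361%

62.5361%


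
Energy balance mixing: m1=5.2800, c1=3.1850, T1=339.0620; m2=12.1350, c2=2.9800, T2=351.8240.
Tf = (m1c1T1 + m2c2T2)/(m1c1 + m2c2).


num = 18424.7029
den = 52.9791
Tf = 347.7730 K

347.7730 K


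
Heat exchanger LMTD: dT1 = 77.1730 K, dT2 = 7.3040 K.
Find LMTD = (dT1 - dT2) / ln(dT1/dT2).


dT1/dT2 = 10.5659
ln(dT1/dT2) = 2.3576
LMTD = 69.8690 / 2.3576 = 29.6353 K

29.6353 K


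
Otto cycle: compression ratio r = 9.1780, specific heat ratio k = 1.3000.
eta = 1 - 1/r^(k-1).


r^(k-1) = 1.9446
eta = 1 - 1/1.9446 = 0.4857 = 48.5748%

48.5748%


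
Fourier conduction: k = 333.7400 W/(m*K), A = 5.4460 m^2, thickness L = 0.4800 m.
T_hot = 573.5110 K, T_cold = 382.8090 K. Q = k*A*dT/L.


dT = 190.7020 K
Q = 333.7400 * 5.4460 * 190.7020 / 0.4800 = 722104.2632 W

722104.2632 W


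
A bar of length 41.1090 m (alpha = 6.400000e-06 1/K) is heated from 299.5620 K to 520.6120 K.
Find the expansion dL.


dT = 221.0500 K
dL = 6.400000e-06 * 41.1090 * 221.0500 = 0.058158 m
L_final = 41.167158 m

dL = 0.058158 m


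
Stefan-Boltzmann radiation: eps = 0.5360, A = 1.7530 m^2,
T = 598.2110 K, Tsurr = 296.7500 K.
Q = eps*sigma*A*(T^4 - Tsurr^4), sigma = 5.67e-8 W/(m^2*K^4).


T^4 = 1.2806e+11
Tsurr^4 = 7.7547e+09
Q = 0.5360 * 5.67e-8 * 1.7530 * 1.2031e+11 = 6409.4240 W

6409.4240 W


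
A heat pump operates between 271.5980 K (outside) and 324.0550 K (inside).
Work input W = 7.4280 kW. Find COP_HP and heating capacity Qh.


COP = 324.0550 / 52.4570 = 6.1775
Qh = 6.1775 * 7.4280 = 45.8867 kW

COP = 6.1775, Qh = 45.8867 kW


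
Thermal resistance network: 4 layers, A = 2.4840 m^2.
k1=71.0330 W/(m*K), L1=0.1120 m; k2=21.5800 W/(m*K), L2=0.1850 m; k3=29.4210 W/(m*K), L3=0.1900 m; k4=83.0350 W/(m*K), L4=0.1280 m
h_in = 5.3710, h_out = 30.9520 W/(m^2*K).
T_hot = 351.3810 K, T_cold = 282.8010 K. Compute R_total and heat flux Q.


R_conv_in = 1/(5.3710*2.4840) = 0.0750
R_1 = 0.1120/(71.0330*2.4840) = 0.0006
R_2 = 0.1850/(21.5800*2.4840) = 0.0035
R_3 = 0.1900/(29.4210*2.4840) = 0.0026
R_4 = 0.1280/(83.0350*2.4840) = 0.0006
R_conv_out = 1/(30.9520*2.4840) = 0.0130
R_total = 0.0953 K/W
Q = 68.5800 / 0.0953 = 719.8748 W

R_total = 0.0953 K/W, Q = 719.8748 W


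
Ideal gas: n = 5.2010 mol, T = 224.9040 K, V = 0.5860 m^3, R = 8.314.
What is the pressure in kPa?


P = nRT/V = 5.2010 * 8.314 * 224.9040 / 0.5860
= 9725.0995 / 0.5860 = 16595.7329 Pa = 16.5957 kPa

16.5957 kPa


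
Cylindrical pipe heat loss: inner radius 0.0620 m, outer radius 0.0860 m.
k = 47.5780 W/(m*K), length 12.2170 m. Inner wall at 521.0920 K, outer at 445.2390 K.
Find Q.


dT = 75.8530 K
ln(ro/ri) = 0.3272
Q = 2*pi*47.5780*12.2170*75.8530 / 0.3272 = 846628.6371 W

846628.6371 W


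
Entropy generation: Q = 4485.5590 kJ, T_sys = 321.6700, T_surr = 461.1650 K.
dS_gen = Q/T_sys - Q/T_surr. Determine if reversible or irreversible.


dS_sys = 4485.5590/321.6700 = 13.9446 kJ/K
dS_surr = -4485.5590/461.1650 = -9.7266 kJ/K
dS_gen = 13.9446 - 9.7266 = 4.2180 kJ/K (irreversible)

dS_gen = 4.2180 kJ/K, irreversible


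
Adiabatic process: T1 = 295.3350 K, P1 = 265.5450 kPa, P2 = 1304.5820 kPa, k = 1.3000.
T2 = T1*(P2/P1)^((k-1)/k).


(k-1)/k = 0.2308
(P2/P1)^exp = 1.4439
T2 = 295.3350 * 1.4439 = 426.4355 K

426.4355 K


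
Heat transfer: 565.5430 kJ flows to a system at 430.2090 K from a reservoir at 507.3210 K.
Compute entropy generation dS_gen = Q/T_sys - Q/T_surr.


dS_sys = 565.5430/430.2090 = 1.3146 kJ/K
dS_surr = -565.5430/507.3210 = -1.1148 kJ/K
dS_gen = 1.3146 - 1.1148 = 0.1998 kJ/K (irreversible)

dS_gen = 0.1998 kJ/K, irreversible


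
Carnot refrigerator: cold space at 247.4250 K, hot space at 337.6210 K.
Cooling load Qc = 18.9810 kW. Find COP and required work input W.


COP = 247.4250 / 90.1960 = 2.7432
W = 18.9810 / 2.7432 = 6.9193 kW

COP = 2.7432, W = 6.9193 kW


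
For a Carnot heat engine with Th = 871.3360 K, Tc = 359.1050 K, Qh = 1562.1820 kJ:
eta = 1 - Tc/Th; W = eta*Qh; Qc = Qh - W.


eta = 1 - 359.1050/871.3360 = 0.5879
W = 0.5879 * 1562.1820 = 918.3576 kJ
Qc = 1562.1820 - 918.3576 = 643.8244 kJ

eta = 58.7869%, W = 918.3576 kJ, Qc = 643.8244 kJ


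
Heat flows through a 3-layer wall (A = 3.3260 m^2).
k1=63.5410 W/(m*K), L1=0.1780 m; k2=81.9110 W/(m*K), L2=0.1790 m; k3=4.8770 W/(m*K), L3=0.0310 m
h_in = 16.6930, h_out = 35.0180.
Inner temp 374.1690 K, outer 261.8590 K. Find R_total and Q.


R_conv_in = 1/(16.6930*3.3260) = 0.0180
R_1 = 0.1780/(63.5410*3.3260) = 0.0008
R_2 = 0.1790/(81.9110*3.3260) = 0.0007
R_3 = 0.0310/(4.8770*3.3260) = 0.0019
R_conv_out = 1/(35.0180*3.3260) = 0.0086
R_total = 0.0300 K/W
Q = 112.3100 / 0.0300 = 3742.7252 W

R_total = 0.0300 K/W, Q = 3742.7252 W


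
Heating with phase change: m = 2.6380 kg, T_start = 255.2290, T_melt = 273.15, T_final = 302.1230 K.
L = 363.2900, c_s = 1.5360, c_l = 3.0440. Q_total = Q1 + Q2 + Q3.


Q1 (sensible, solid) = 2.6380 * 1.5360 * 17.9210 = 72.6153 kJ
Q2 (latent) = 2.6380 * 363.2900 = 958.3590 kJ
Q3 (sensible, liquid) = 2.6380 * 3.0440 * 28.9730 = 232.6553 kJ
Q_total = 1263.6296 kJ

1263.6296 kJ


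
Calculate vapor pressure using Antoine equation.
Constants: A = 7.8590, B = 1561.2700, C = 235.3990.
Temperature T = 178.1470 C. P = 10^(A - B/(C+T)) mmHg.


C+T = 413.5460
B/(C+T) = 3.7753
log10(P) = 7.8590 - 3.7753 = 4.0837
P = 10^4.0837 = 12124.8489 mmHg

12124.8489 mmHg


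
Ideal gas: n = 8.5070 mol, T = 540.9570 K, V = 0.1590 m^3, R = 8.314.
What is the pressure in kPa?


P = nRT/V = 8.5070 * 8.314 * 540.9570 / 0.1590
= 38260.3728 / 0.1590 = 240631.2758 Pa = 240.6313 kPa

240.6313 kPa


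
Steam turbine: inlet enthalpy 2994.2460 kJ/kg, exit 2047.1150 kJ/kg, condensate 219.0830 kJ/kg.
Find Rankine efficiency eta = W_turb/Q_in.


W = 947.1310 kJ/kg
Q_in = 2775.1630 kJ/kg
eta = 0.3413 = 34.1288%

eta = 34.1288%


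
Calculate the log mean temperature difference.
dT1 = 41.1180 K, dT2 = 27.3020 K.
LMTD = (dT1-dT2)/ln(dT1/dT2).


dT1/dT2 = 1.5060
ln(dT1/dT2) = 0.4095
LMTD = 13.8160 / 0.4095 = 33.7399 K

33.7399 K


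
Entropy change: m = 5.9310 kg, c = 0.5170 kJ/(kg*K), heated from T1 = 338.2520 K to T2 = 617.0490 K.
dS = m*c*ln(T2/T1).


T2/T1 = 1.8242
ln(T2/T1) = 0.6012
dS = 5.9310 * 0.5170 * 0.6012 = 1.8433 kJ/K

1.8433 kJ/K


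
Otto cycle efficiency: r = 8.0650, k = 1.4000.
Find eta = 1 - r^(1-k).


r^(k-1) = 2.3048
eta = 1 - 1/2.3048 = 0.5661 = 56.6131%

56.6131%


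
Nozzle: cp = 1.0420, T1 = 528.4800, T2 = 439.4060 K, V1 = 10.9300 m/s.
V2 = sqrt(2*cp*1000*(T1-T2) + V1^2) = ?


dT = 89.0740 K
2*cp*1000*dT = 185630.2160
V1^2 = 119.4649
V2 = sqrt(185749.6809) = 430.9869 m/s

430.9869 m/s


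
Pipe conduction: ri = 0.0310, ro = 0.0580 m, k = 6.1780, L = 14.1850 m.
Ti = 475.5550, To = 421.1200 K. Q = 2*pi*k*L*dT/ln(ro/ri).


dT = 54.4350 K
ln(ro/ri) = 0.6265
Q = 2*pi*6.1780*14.1850*54.4350 / 0.6265 = 47845.9190 W

47845.9190 W


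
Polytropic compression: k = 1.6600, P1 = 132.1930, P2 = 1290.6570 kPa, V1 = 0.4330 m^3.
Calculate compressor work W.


(k-1)/k = 0.3976
(P2/P1)^exp = 2.4743
W = 2.5152 * 132.1930 * 0.4330 * (2.4743 - 1) = 212.2526 kJ

212.2526 kJ


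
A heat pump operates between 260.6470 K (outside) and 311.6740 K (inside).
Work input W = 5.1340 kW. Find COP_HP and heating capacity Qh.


COP = 311.6740 / 51.0270 = 6.1080
Qh = 6.1080 * 5.1340 = 31.3586 kW

COP = 6.1080, Qh = 31.3586 kW


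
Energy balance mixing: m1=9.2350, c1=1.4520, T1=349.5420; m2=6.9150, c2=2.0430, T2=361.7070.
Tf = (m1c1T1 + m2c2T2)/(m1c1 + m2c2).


num = 9797.0452
den = 27.5366
Tf = 355.7831 K

355.7831 K


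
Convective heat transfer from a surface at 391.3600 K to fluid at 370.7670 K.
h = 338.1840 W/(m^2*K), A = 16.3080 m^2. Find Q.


dT = 20.5930 K
Q = 338.1840 * 16.3080 * 20.5930 = 113572.5505 W

113572.5505 W


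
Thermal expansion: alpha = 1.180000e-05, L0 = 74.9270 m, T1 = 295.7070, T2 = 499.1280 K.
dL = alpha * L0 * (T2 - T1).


dT = 203.4210 K
dL = 1.180000e-05 * 74.9270 * 203.4210 = 0.179852 m
L_final = 75.106852 m

dL = 0.179852 m


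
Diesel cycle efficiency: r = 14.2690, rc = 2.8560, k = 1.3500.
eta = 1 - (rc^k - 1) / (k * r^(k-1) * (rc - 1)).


r^(k-1) = 2.5353
rc^k = 4.1236
eta = 0.5083 = 50.8298%

50.8298%


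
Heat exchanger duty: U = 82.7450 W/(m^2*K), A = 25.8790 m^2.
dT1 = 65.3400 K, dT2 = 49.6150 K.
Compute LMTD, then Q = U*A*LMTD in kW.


LMTD = 57.1172 K
Q = 82.7450 * 25.8790 * 57.1172 = 122308.3275 W = 122.3083 kW

122.3083 kW


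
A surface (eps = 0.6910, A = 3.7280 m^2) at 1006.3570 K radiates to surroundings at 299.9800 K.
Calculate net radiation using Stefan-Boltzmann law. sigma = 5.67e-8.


T^4 = 1.0257e+12
Tsurr^4 = 8.0978e+09
Q = 0.6910 * 5.67e-8 * 3.7280 * 1.0176e+12 = 148628.7638 W

148628.7638 W


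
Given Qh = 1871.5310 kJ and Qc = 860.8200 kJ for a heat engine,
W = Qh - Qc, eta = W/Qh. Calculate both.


W = 1871.5310 - 860.8200 = 1010.7110 kJ
eta = 1010.7110 / 1871.5310 = 0.5400 = 54.0045%

W = 1010.7110 kJ, eta = 54.0045%


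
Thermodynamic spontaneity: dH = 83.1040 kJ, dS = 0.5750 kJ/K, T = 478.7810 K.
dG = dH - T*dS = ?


T*dS = 478.7810 * 0.5750 = 275.2991 kJ
dG = 83.1040 - 275.2991 = -192.1951 kJ (spontaneous)

dG = -192.1951 kJ, spontaneous


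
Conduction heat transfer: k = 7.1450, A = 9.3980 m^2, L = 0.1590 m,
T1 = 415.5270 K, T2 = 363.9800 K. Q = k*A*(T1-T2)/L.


dT = 51.5470 K
Q = 7.1450 * 9.3980 * 51.5470 / 0.1590 = 21769.2739 W

21769.2739 W


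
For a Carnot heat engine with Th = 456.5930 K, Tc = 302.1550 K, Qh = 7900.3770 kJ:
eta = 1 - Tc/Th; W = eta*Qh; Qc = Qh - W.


eta = 1 - 302.1550/456.5930 = 0.3382
W = 0.3382 * 7900.3770 = 2672.2232 kJ
Qc = 7900.3770 - 2672.2232 = 5228.1538 kJ

eta = 33.8240%, W = 2672.2232 kJ, Qc = 5228.1538 kJ


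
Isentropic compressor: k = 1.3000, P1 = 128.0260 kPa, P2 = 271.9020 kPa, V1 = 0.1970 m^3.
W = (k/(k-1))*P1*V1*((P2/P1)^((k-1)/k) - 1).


(k-1)/k = 0.2308
(P2/P1)^exp = 1.1898
W = 4.3333 * 128.0260 * 0.1970 * (1.1898 - 1) = 20.7477 kJ

20.7477 kJ


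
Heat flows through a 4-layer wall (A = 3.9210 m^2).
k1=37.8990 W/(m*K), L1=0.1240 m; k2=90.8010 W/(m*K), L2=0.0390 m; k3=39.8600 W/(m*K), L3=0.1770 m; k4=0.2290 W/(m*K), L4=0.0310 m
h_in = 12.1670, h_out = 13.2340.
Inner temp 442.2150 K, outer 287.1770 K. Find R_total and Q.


R_conv_in = 1/(12.1670*3.9210) = 0.0210
R_1 = 0.1240/(37.8990*3.9210) = 0.0008
R_2 = 0.0390/(90.8010*3.9210) = 0.0001
R_3 = 0.1770/(39.8600*3.9210) = 0.0011
R_4 = 0.0310/(0.2290*3.9210) = 0.0345
R_conv_out = 1/(13.2340*3.9210) = 0.0193
R_total = 0.0768 K/W
Q = 155.0380 / 0.0768 = 2017.8344 W

R_total = 0.0768 K/W, Q = 2017.8344 W


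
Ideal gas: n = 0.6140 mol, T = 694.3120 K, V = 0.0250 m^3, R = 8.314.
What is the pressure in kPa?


P = nRT/V = 0.6140 * 8.314 * 694.3120 / 0.0250
= 3544.3211 / 0.0250 = 141772.8448 Pa = 141.7728 kPa

141.7728 kPa


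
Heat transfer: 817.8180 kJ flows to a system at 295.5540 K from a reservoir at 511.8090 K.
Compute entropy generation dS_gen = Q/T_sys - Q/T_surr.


dS_sys = 817.8180/295.5540 = 2.7671 kJ/K
dS_surr = -817.8180/511.8090 = -1.5979 kJ/K
dS_gen = 2.7671 - 1.5979 = 1.1692 kJ/K (irreversible)

dS_gen = 1.1692 kJ/K, irreversible


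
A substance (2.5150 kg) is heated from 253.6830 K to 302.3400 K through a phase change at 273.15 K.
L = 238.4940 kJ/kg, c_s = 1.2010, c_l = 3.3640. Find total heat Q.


Q1 (sensible, solid) = 2.5150 * 1.2010 * 19.4670 = 58.8004 kJ
Q2 (latent) = 2.5150 * 238.4940 = 599.8124 kJ
Q3 (sensible, liquid) = 2.5150 * 3.3640 * 29.1900 = 246.9608 kJ
Q_total = 905.5736 kJ

905.5736 kJ


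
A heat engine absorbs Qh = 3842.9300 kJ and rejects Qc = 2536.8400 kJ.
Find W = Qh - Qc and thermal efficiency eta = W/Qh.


W = 3842.9300 - 2536.8400 = 1306.0900 kJ
eta = 1306.0900 / 3842.9300 = 0.3399 = 33.9868%

W = 1306.0900 kJ, eta = 33.9868%


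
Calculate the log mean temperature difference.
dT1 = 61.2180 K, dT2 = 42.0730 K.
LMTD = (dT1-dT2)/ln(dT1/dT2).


dT1/dT2 = 1.4550
ln(dT1/dT2) = 0.3750
LMTD = 19.1450 / 0.3750 = 51.0486 K

51.0486 K


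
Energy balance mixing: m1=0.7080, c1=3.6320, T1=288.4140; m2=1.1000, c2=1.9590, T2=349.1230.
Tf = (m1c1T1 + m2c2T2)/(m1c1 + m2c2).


num = 1493.9691
den = 4.7264
Tf = 316.0932 K

316.0932 K


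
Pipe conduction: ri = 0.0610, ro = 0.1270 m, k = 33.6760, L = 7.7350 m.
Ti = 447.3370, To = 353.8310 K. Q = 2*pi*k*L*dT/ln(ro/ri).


dT = 93.5060 K
ln(ro/ri) = 0.7333
Q = 2*pi*33.6760*7.7350*93.5060 / 0.7333 = 208694.3303 W

208694.3303 W


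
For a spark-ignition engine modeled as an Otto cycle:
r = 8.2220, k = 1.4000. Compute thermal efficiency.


r^(k-1) = 2.3227
eta = 1 - 1/2.3227 = 0.5695 = 56.9464%

56.9464%


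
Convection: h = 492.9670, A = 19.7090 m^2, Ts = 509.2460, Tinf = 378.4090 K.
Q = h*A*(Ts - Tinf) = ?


dT = 130.8370 K
Q = 492.9670 * 19.7090 * 130.8370 = 1271197.4555 W

1271197.4555 W


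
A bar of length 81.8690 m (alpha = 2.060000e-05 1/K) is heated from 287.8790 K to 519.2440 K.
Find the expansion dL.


dT = 231.3650 K
dL = 2.060000e-05 * 81.8690 * 231.3650 = 0.390197 m
L_final = 82.259197 m

dL = 0.390197 m


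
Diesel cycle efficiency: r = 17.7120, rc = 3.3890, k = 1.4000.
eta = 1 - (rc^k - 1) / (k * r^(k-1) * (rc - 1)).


r^(k-1) = 3.1572
rc^k = 5.5220
eta = 0.5718 = 57.1763%

57.1763%


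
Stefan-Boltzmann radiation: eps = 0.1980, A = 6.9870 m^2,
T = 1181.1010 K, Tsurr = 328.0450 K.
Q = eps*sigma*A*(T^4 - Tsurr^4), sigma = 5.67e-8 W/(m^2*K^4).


T^4 = 1.9460e+12
Tsurr^4 = 1.1581e+10
Q = 0.1980 * 5.67e-8 * 6.9870 * 1.9344e+12 = 151738.2113 W

151738.2113 W


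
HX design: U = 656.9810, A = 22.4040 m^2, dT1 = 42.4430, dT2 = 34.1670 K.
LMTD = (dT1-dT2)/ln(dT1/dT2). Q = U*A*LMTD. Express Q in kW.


LMTD = 38.1555 K
Q = 656.9810 * 22.4040 * 38.1555 = 561611.2945 W = 561.6113 kW

561.6113 kW


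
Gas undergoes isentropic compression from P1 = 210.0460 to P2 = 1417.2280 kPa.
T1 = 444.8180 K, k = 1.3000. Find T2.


(k-1)/k = 0.2308
(P2/P1)^exp = 1.5536
T2 = 444.8180 * 1.5536 = 691.0651 K

691.0651 K


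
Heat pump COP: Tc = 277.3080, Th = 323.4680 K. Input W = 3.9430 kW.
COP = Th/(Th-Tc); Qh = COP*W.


COP = 323.4680 / 46.1600 = 7.0075
Qh = 7.0075 * 3.9430 = 27.6307 kW

COP = 7.0075, Qh = 27.6307 kW


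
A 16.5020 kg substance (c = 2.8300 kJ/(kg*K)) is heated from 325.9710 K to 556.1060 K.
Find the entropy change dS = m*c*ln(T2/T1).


T2/T1 = 1.7060
ln(T2/T1) = 0.5342
dS = 16.5020 * 2.8300 * 0.5342 = 24.9452 kJ/K

24.9452 kJ/K


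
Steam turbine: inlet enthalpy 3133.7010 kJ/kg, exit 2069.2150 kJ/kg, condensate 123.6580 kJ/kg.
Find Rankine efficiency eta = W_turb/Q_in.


W = 1064.4860 kJ/kg
Q_in = 3010.0430 kJ/kg
eta = 0.3536 = 35.3645%

eta = 35.3645%


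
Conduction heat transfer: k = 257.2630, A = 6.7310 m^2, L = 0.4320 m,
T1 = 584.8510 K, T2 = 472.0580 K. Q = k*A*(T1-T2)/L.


dT = 112.7930 K
Q = 257.2630 * 6.7310 * 112.7930 / 0.4320 = 452121.6682 W

452121.6682 W


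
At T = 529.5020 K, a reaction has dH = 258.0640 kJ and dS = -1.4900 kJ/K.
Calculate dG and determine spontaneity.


T*dS = 529.5020 * -1.4900 = -788.9580 kJ
dG = 258.0640 + 788.9580 = 1047.0220 kJ (non-spontaneous)

dG = 1047.0220 kJ, non-spontaneous


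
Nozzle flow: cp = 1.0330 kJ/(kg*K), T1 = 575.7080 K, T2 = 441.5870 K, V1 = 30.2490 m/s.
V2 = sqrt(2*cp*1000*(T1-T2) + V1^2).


dT = 134.1210 K
2*cp*1000*dT = 277093.9860
V1^2 = 915.0020
V2 = sqrt(278008.9880) = 527.2656 m/s

527.2656 m/s


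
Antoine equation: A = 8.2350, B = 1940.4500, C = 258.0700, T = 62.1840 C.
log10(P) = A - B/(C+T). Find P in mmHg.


C+T = 320.2540
B/(C+T) = 6.0591
log10(P) = 8.2350 - 6.0591 = 2.1759
P = 10^2.1759 = 149.9350 mmHg

149.9350 mmHg


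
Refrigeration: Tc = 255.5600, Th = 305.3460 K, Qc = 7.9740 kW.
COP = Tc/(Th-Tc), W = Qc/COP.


COP = 255.5600 / 49.7860 = 5.1332
W = 7.9740 / 5.1332 = 1.5534 kW

COP = 5.1332, W = 1.5534 kW


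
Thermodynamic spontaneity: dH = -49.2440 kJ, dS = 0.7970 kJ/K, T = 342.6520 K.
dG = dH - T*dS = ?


T*dS = 342.6520 * 0.7970 = 273.0936 kJ
dG = -49.2440 - 273.0936 = -322.3376 kJ (spontaneous)

dG = -322.3376 kJ, spontaneous


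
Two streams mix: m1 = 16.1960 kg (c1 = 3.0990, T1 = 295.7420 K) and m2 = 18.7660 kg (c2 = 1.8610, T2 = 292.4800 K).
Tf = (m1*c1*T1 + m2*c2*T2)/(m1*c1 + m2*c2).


num = 25058.1391
den = 85.1149
Tf = 294.4036 K

294.4036 K


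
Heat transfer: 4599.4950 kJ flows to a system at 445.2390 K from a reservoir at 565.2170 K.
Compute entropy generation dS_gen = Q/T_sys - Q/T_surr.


dS_sys = 4599.4950/445.2390 = 10.3304 kJ/K
dS_surr = -4599.4950/565.2170 = -8.1376 kJ/K
dS_gen = 10.3304 - 8.1376 = 2.1928 kJ/K (irreversible)

dS_gen = 2.1928 kJ/K, irreversible


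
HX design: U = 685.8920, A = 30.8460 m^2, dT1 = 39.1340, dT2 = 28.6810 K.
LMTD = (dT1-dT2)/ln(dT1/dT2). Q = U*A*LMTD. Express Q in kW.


LMTD = 33.6372 K
Q = 685.8920 * 30.8460 * 33.6372 = 711663.9076 W = 711.6639 kW

711.6639 kW


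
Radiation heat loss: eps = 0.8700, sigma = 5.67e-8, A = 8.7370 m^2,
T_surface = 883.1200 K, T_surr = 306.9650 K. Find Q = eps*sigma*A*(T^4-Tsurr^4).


T^4 = 6.0825e+11
Tsurr^4 = 8.8788e+09
Q = 0.8700 * 5.67e-8 * 8.7370 * 5.9937e+11 = 258319.5151 W

258319.5151 W


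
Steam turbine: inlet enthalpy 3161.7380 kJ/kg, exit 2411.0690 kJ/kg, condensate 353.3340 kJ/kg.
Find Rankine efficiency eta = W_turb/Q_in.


W = 750.6690 kJ/kg
Q_in = 2808.4040 kJ/kg
eta = 0.2673 = 26.7294%

eta = 26.7294%


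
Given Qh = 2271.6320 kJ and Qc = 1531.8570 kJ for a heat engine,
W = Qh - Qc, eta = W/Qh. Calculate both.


W = 2271.6320 - 1531.8570 = 739.7750 kJ
eta = 739.7750 / 2271.6320 = 0.3257 = 32.5658%

W = 739.7750 kJ, eta = 32.5658%


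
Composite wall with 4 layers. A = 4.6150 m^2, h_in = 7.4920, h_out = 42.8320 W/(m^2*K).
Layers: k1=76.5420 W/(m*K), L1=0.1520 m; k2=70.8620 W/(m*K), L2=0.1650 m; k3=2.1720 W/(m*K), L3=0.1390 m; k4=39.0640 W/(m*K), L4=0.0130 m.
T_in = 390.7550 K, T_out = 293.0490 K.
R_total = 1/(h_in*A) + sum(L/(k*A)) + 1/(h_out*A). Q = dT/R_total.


R_conv_in = 1/(7.4920*4.6150) = 0.0289
R_1 = 0.1520/(76.5420*4.6150) = 0.0004
R_2 = 0.1650/(70.8620*4.6150) = 0.0005
R_3 = 0.1390/(2.1720*4.6150) = 0.0139
R_4 = 0.0130/(39.0640*4.6150) = 7.2110e-05
R_conv_out = 1/(42.8320*4.6150) = 0.0051
R_total = 0.0489 K/W
Q = 97.7060 / 0.0489 = 1999.9153 W

R_total = 0.0489 K/W, Q = 1999.9153 W


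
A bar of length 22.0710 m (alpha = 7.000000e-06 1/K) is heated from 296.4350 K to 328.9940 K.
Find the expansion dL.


dT = 32.5590 K
dL = 7.000000e-06 * 22.0710 * 32.5590 = 0.005030 m
L_final = 22.076030 m

dL = 0.005030 m


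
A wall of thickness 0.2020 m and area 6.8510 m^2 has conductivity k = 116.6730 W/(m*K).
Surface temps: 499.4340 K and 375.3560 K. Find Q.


dT = 124.0780 K
Q = 116.6730 * 6.8510 * 124.0780 / 0.2020 = 490984.4611 W

490984.4611 W


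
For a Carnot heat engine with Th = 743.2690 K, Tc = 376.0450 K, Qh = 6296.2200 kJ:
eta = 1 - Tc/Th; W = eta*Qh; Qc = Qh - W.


eta = 1 - 376.0450/743.2690 = 0.4941
W = 0.4941 * 6296.2200 = 3110.7487 kJ
Qc = 6296.2200 - 3110.7487 = 3185.4713 kJ

eta = 49.4066%, W = 3110.7487 kJ, Qc = 3185.4713 kJ


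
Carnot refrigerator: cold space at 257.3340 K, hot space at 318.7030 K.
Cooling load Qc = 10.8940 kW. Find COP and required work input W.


COP = 257.3340 / 61.3690 = 4.1932
W = 10.8940 / 4.1932 = 2.5980 kW

COP = 4.1932, W = 2.5980 kW


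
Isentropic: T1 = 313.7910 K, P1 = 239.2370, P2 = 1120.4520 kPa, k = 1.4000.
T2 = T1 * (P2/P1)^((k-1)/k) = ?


(k-1)/k = 0.2857
(P2/P1)^exp = 1.5545
T2 = 313.7910 * 1.5545 = 487.7873 K

487.7873 K


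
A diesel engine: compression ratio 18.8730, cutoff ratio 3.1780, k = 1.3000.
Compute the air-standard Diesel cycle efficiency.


r^(k-1) = 2.4141
rc^k = 4.4957
eta = 0.4886 = 48.8572%

48.8572%


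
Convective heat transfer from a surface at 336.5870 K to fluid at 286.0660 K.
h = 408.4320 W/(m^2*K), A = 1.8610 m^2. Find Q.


dT = 50.5210 K
Q = 408.4320 * 1.8610 * 50.5210 = 38400.6055 W

38400.6055 W


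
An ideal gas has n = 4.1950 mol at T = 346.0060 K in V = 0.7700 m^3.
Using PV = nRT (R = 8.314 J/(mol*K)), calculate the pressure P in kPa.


P = nRT/V = 4.1950 * 8.314 * 346.0060 / 0.7700
= 12067.7308 / 0.7700 = 15672.3777 Pa = 15.6724 kPa

15.6724 kPa


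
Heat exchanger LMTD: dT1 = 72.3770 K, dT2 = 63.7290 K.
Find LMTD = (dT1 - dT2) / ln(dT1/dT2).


dT1/dT2 = 1.1357
ln(dT1/dT2) = 0.1272
LMTD = 8.6480 / 0.1272 = 67.9613 K

67.9613 K


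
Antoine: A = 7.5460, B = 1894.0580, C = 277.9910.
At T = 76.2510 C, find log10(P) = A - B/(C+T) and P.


C+T = 354.2420
B/(C+T) = 5.3468
log10(P) = 7.5460 - 5.3468 = 2.1992
P = 10^2.1992 = 158.2009 mmHg

158.2009 mmHg


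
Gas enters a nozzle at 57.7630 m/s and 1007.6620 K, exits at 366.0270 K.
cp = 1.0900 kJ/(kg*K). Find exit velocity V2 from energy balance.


dT = 641.6350 K
2*cp*1000*dT = 1398764.3000
V1^2 = 3336.5642
V2 = sqrt(1402100.8642) = 1184.1034 m/s

1184.1034 m/s


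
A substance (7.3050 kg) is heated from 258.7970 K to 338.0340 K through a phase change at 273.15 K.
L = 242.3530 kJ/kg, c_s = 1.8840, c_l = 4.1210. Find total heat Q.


Q1 (sensible, solid) = 7.3050 * 1.8840 * 14.3530 = 197.5349 kJ
Q2 (latent) = 7.3050 * 242.3530 = 1770.3887 kJ
Q3 (sensible, liquid) = 7.3050 * 4.1210 * 64.8840 = 1953.2618 kJ
Q_total = 3921.1853 kJ

3921.1853 kJ


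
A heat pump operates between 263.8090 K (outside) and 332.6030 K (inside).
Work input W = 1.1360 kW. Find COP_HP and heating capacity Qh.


COP = 332.6030 / 68.7940 = 4.8348
Qh = 4.8348 * 1.1360 = 5.4923 kW

COP = 4.8348, Qh = 5.4923 kW


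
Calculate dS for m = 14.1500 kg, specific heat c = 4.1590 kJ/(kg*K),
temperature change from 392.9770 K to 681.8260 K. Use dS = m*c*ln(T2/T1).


T2/T1 = 1.7350
ln(T2/T1) = 0.5510
dS = 14.1500 * 4.1590 * 0.5510 = 32.4276 kJ/K

32.4276 kJ/K


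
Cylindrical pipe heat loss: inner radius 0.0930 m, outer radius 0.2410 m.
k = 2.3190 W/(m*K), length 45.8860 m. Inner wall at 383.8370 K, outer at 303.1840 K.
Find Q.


dT = 80.6530 K
ln(ro/ri) = 0.9522
Q = 2*pi*2.3190*45.8860*80.6530 / 0.9522 = 56631.0135 W

56631.0135 W


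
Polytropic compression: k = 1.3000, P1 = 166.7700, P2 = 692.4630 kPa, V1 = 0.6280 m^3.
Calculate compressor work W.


(k-1)/k = 0.2308
(P2/P1)^exp = 1.3889
W = 4.3333 * 166.7700 * 0.6280 * (1.3889 - 1) = 176.5098 kJ

176.5098 kJ


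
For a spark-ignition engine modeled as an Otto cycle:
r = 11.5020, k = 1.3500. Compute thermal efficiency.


r^(k-1) = 2.3511
eta = 1 - 1/2.3511 = 0.5747 = 57.4667%

57.4667%


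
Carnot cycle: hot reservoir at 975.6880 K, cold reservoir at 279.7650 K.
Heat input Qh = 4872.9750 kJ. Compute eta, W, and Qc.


eta = 1 - 279.7650/975.6880 = 0.7133
W = 0.7133 * 4872.9750 = 3475.7170 kJ
Qc = 4872.9750 - 3475.7170 = 1397.2580 kJ

eta = 71.3264%, W = 3475.7170 kJ, Qc = 1397.2580 kJ


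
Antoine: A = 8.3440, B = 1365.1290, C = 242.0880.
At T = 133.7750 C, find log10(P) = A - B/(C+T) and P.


C+T = 375.8630
B/(C+T) = 3.6320
log10(P) = 8.3440 - 3.6320 = 4.7120
P = 10^4.7120 = 51524.5740 mmHg

51524.5740 mmHg


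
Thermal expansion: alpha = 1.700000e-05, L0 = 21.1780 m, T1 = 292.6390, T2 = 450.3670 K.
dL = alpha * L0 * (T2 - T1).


dT = 157.7280 K
dL = 1.700000e-05 * 21.1780 * 157.7280 = 0.056786 m
L_final = 21.234786 m

dL = 0.056786 m


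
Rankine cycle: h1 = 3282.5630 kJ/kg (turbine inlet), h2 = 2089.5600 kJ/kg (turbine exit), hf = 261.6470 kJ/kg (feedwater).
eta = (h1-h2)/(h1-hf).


W = 1193.0030 kJ/kg
Q_in = 3020.9160 kJ/kg
eta = 0.3949 = 39.4914%

eta = 39.4914%


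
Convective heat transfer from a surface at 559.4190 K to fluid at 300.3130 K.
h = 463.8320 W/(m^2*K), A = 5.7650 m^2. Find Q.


dT = 259.1060 K
Q = 463.8320 * 5.7650 * 259.1060 = 692847.2364 W

692847.2364 W


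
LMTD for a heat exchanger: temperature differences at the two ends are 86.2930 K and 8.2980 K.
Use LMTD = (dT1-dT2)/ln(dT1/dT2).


dT1/dT2 = 10.3993
ln(dT1/dT2) = 2.3417
LMTD = 77.9950 / 2.3417 = 33.3065 K

33.3065 K


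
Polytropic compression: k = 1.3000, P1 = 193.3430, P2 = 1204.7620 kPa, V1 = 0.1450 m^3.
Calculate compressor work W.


(k-1)/k = 0.2308
(P2/P1)^exp = 1.5253
W = 4.3333 * 193.3430 * 0.1450 * (1.5253 - 1) = 63.8187 kJ

63.8187 kJ


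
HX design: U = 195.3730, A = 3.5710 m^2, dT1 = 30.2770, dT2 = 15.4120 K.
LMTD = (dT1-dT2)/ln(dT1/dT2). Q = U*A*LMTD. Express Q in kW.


LMTD = 22.0143 K
Q = 195.3730 * 3.5710 * 22.0143 = 15358.8929 W = 15.3589 kW

15.3589 kW


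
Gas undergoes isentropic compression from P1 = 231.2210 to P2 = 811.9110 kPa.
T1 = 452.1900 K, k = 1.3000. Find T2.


(k-1)/k = 0.2308
(P2/P1)^exp = 1.3362
T2 = 452.1900 * 1.3362 = 604.2285 K

604.2285 K


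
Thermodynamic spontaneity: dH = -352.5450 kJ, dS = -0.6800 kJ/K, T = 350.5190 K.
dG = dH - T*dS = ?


T*dS = 350.5190 * -0.6800 = -238.3529 kJ
dG = -352.5450 + 238.3529 = -114.1921 kJ (spontaneous)

dG = -114.1921 kJ, spontaneous


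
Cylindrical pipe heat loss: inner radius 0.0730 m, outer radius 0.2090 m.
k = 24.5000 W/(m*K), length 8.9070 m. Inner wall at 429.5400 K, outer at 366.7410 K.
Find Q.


dT = 62.7990 K
ln(ro/ri) = 1.0519
Q = 2*pi*24.5000*8.9070*62.7990 / 1.0519 = 81858.9327 W

81858.9327 W


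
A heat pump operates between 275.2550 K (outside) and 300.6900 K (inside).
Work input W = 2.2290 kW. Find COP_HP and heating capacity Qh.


COP = 300.6900 / 25.4350 = 11.8219
Qh = 11.8219 * 2.2290 = 26.3510 kW

COP = 11.8219, Qh = 26.3510 kW


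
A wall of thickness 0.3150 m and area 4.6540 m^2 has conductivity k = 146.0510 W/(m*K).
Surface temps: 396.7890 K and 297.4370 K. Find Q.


dT = 99.3520 K
Q = 146.0510 * 4.6540 * 99.3520 / 0.3150 = 214386.2729 W

214386.2729 W


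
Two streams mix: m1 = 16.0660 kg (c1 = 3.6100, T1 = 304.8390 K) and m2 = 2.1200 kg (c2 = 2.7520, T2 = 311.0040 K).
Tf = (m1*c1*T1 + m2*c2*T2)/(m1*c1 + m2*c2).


num = 19494.6036
den = 63.8325
Tf = 305.4025 K

305.4025 K


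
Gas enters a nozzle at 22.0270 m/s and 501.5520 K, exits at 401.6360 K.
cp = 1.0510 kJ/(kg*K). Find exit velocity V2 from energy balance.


dT = 99.9160 K
2*cp*1000*dT = 210023.4320
V1^2 = 485.1887
V2 = sqrt(210508.6207) = 458.8122 m/s

458.8122 m/s


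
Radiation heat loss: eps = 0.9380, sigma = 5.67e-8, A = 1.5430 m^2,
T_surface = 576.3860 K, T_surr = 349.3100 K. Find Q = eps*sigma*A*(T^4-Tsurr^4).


T^4 = 1.1037e+11
Tsurr^4 = 1.4888e+10
Q = 0.9380 * 5.67e-8 * 1.5430 * 9.5482e+10 = 7835.6530 W

7835.6530 W


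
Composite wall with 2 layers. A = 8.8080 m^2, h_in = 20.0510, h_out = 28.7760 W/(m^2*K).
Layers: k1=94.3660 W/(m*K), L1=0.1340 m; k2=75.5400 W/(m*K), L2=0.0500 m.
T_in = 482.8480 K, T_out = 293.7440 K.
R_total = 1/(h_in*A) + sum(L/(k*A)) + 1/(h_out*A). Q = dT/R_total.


R_conv_in = 1/(20.0510*8.8080) = 0.0057
R_1 = 0.1340/(94.3660*8.8080) = 0.0002
R_2 = 0.0500/(75.5400*8.8080) = 7.5148e-05
R_conv_out = 1/(28.7760*8.8080) = 0.0039
R_total = 0.0098 K/W
Q = 189.1040 / 0.0098 = 19210.0866 W

R_total = 0.0098 K/W, Q = 19210.0866 W


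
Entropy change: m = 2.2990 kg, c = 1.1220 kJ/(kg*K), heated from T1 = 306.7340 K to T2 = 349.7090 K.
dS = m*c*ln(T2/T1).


T2/T1 = 1.1401
ln(T2/T1) = 0.1311
dS = 2.2990 * 1.1220 * 0.1311 = 0.3382 kJ/K

0.3382 kJ/K


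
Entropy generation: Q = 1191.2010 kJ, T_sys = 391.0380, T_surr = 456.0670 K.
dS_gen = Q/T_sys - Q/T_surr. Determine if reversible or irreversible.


dS_sys = 1191.2010/391.0380 = 3.0463 kJ/K
dS_surr = -1191.2010/456.0670 = -2.6119 kJ/K
dS_gen = 3.0463 - 2.6119 = 0.4344 kJ/K (irreversible)

dS_gen = 0.4344 kJ/K, irreversible


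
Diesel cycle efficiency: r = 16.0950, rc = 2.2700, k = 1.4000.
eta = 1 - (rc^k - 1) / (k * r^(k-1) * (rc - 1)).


r^(k-1) = 3.0386
rc^k = 3.1509
eta = 0.6019 = 60.1880%

60.1880%


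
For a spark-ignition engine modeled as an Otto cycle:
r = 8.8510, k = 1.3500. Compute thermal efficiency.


r^(k-1) = 2.1451
eta = 1 - 1/2.1451 = 0.5338 = 53.3821%

53.3821%


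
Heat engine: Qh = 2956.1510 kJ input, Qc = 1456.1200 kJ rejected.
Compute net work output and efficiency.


W = 2956.1510 - 1456.1200 = 1500.0310 kJ
eta = 1500.0310 / 2956.1510 = 0.5074 = 50.7427%

W = 1500.0310 kJ, eta = 50.7427%


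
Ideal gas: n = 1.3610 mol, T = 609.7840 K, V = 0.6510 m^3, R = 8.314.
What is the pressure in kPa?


P = nRT/V = 1.3610 * 8.314 * 609.7840 / 0.6510
= 6899.9218 / 0.6510 = 10598.9583 Pa = 10.5990 kPa

10.5990 kPa


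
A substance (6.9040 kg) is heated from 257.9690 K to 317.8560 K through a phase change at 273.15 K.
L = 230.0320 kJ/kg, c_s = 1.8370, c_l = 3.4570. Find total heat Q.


Q1 (sensible, solid) = 6.9040 * 1.8370 * 15.1810 = 192.5353 kJ
Q2 (latent) = 6.9040 * 230.0320 = 1588.1409 kJ
Q3 (sensible, liquid) = 6.9040 * 3.4570 * 44.7060 = 1067.0038 kJ
Q_total = 2847.6800 kJ

2847.6800 kJ


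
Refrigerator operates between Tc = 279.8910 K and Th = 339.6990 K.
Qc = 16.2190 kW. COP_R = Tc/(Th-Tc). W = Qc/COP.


COP = 279.8910 / 59.8080 = 4.6798
W = 16.2190 / 4.6798 = 3.4657 kW

COP = 4.6798, W = 3.4657 kW


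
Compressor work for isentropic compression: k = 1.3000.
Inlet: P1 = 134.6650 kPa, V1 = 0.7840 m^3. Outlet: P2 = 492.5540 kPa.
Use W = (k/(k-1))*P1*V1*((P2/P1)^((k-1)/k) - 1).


(k-1)/k = 0.2308
(P2/P1)^exp = 1.3489
W = 4.3333 * 134.6650 * 0.7840 * (1.3489 - 1) = 159.6072 kJ

159.6072 kJ


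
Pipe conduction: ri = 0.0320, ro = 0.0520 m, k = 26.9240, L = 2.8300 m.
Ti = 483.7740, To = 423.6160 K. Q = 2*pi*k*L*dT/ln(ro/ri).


dT = 60.1580 K
ln(ro/ri) = 0.4855
Q = 2*pi*26.9240*2.8300*60.1580 / 0.4855 = 59320.2605 W

59320.2605 W


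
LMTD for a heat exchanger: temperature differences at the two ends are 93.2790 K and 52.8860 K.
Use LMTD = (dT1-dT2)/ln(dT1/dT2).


dT1/dT2 = 1.7638
ln(dT1/dT2) = 0.5675
LMTD = 40.3930 / 0.5675 = 71.1826 K

71.1826 K


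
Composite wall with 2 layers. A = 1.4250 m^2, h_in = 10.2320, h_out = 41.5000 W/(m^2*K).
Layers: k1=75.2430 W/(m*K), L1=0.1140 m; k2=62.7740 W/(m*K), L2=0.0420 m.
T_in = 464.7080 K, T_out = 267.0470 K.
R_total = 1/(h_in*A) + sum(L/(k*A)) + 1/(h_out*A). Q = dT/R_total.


R_conv_in = 1/(10.2320*1.4250) = 0.0686
R_1 = 0.1140/(75.2430*1.4250) = 0.0011
R_2 = 0.0420/(62.7740*1.4250) = 0.0005
R_conv_out = 1/(41.5000*1.4250) = 0.0169
R_total = 0.0870 K/W
Q = 197.6610 / 0.0870 = 2271.2666 W

R_total = 0.0870 K/W, Q = 2271.2666 W


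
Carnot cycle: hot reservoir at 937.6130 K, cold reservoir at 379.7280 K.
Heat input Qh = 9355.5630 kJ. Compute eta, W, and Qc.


eta = 1 - 379.7280/937.6130 = 0.5950
W = 0.5950 * 9355.5630 = 5566.6125 kJ
Qc = 9355.5630 - 5566.6125 = 3788.9505 kJ

eta = 59.5006%, W = 5566.6125 kJ, Qc = 3788.9505 kJ


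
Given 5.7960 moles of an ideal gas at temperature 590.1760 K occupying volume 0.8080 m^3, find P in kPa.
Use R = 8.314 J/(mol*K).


P = nRT/V = 5.7960 * 8.314 * 590.1760 / 0.8080
= 28439.3680 / 0.8080 = 35197.2377 Pa = 35.1972 kPa

35.1972 kPa


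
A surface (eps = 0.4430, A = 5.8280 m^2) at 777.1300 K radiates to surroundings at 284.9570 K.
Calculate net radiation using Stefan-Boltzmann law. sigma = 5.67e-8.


T^4 = 3.6473e+11
Tsurr^4 = 6.5935e+09
Q = 0.4430 * 5.67e-8 * 5.8280 * 3.5814e+11 = 52427.3806 W

52427.3806 W


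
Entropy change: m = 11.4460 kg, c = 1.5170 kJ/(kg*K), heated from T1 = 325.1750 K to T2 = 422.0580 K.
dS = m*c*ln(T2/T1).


T2/T1 = 1.2979
ln(T2/T1) = 0.2608
dS = 11.4460 * 1.5170 * 0.2608 = 4.5281 kJ/K

4.5281 kJ/K


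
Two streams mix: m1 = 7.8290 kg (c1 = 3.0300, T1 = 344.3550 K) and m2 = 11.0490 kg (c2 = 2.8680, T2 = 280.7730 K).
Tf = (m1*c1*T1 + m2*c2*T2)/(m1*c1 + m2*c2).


num = 17066.0287
den = 55.4104
Tf = 307.9932 K

307.9932 K


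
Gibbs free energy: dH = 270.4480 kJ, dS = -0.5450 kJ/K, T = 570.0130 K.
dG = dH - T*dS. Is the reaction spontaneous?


T*dS = 570.0130 * -0.5450 = -310.6571 kJ
dG = 270.4480 + 310.6571 = 581.1051 kJ (non-spontaneous)

dG = 581.1051 kJ, non-spontaneous


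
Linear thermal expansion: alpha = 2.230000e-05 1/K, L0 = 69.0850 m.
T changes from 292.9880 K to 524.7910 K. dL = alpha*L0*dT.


dT = 231.8030 K
dL = 2.230000e-05 * 69.0850 * 231.8030 = 0.357115 m
L_final = 69.442115 m

dL = 0.357115 m


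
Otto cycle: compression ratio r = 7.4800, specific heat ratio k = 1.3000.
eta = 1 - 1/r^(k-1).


r^(k-1) = 1.8288
eta = 1 - 1/1.8288 = 0.4532 = 45.3199%

45.3199%


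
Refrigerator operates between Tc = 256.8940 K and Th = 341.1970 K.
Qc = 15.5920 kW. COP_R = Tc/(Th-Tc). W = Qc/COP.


COP = 256.8940 / 84.3030 = 3.0473
W = 15.5920 / 3.0473 = 5.1167 kW

COP = 3.0473, W = 5.1167 kW


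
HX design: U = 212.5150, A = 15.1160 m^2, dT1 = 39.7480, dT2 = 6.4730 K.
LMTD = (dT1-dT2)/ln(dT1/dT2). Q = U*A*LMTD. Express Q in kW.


LMTD = 18.3341 K
Q = 212.5150 * 15.1160 * 18.3341 = 58896.1745 W = 58.8962 kW

58.8962 kW


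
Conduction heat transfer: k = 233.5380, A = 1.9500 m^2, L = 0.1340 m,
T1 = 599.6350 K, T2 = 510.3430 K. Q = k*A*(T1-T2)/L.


dT = 89.2920 K
Q = 233.5380 * 1.9500 * 89.2920 / 0.1340 = 303458.9286 W

303458.9286 W


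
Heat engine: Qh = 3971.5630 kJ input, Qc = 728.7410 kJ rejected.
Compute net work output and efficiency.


W = 3971.5630 - 728.7410 = 3242.8220 kJ
eta = 3242.8220 / 3971.5630 = 0.8165 = 81.6510%

W = 3242.8220 kJ, eta = 81.6510%


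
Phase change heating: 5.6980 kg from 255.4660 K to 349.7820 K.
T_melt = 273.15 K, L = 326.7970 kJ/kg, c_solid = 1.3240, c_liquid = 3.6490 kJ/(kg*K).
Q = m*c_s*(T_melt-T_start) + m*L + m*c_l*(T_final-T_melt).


Q1 (sensible, solid) = 5.6980 * 1.3240 * 17.6840 = 133.4108 kJ
Q2 (latent) = 5.6980 * 326.7970 = 1862.0893 kJ
Q3 (sensible, liquid) = 5.6980 * 3.6490 * 76.6320 = 1593.3327 kJ
Q_total = 3588.8328 kJ

3588.8328 kJ


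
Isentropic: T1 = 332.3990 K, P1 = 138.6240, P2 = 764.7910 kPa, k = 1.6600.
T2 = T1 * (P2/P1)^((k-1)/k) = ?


(k-1)/k = 0.3976
(P2/P1)^exp = 1.9719
T2 = 332.3990 * 1.9719 = 655.4721 K

655.4721 K


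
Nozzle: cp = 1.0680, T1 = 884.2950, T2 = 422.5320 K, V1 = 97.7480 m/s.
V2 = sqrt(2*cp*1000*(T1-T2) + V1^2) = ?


dT = 461.7630 K
2*cp*1000*dT = 986325.7680
V1^2 = 9554.6715
V2 = sqrt(995880.4395) = 997.9381 m/s

997.9381 m/s


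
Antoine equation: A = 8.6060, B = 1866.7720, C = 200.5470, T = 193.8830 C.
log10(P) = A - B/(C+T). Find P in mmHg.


C+T = 394.4300
B/(C+T) = 4.7328
log10(P) = 8.6060 - 4.7328 = 3.8732
P = 10^3.8732 = 7467.3288 mmHg

7467.3288 mmHg


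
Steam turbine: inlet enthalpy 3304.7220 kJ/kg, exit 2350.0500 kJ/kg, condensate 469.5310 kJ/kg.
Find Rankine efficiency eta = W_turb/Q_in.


W = 954.6720 kJ/kg
Q_in = 2835.1910 kJ/kg
eta = 0.3367 = 33.6722%

eta = 33.6722%


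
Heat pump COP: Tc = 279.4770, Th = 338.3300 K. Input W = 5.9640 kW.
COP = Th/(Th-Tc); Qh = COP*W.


COP = 338.3300 / 58.8530 = 5.7487
Qh = 5.7487 * 5.9640 = 34.2854 kW

COP = 5.7487, Qh = 34.2854 kW


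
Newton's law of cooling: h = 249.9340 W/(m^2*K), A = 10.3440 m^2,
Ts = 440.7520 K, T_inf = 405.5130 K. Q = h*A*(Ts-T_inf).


dT = 35.2390 K
Q = 249.9340 * 10.3440 * 35.2390 = 91103.9962 W

91103.9962 W


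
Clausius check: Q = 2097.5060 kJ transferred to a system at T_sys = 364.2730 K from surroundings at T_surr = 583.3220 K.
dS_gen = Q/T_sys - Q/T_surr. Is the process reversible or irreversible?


dS_sys = 2097.5060/364.2730 = 5.7581 kJ/K
dS_surr = -2097.5060/583.3220 = -3.5958 kJ/K
dS_gen = 5.7581 - 3.5958 = 2.1623 kJ/K (irreversible)

dS_gen = 2.1623 kJ/K, irreversible


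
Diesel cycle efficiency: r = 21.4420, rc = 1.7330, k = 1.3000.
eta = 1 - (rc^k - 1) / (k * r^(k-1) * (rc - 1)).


r^(k-1) = 2.5083
rc^k = 2.0438
eta = 0.5633 = 56.3293%

56.3293%


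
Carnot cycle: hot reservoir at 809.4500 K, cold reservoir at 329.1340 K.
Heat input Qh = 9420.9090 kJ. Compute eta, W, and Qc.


eta = 1 - 329.1340/809.4500 = 0.5934
W = 0.5934 * 9420.9090 = 5590.2320 kJ
Qc = 9420.9090 - 5590.2320 = 3830.6770 kJ

eta = 59.3386%, W = 5590.2320 kJ, Qc = 3830.6770 kJ


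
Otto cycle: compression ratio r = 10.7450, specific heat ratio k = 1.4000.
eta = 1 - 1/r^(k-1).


r^(k-1) = 2.5851
eta = 1 - 1/2.5851 = 0.6132 = 61.3172%

61.3172%


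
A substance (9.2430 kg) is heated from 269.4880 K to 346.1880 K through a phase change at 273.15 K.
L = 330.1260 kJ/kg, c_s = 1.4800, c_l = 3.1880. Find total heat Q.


Q1 (sensible, solid) = 9.2430 * 1.4800 * 3.6620 = 50.0948 kJ
Q2 (latent) = 9.2430 * 330.1260 = 3051.3546 kJ
Q3 (sensible, liquid) = 9.2430 * 3.1880 * 73.0380 = 2152.1877 kJ
Q_total = 5253.6371 kJ

5253.6371 kJ


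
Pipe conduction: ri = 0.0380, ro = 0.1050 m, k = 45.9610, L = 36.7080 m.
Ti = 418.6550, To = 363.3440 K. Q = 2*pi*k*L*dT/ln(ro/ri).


dT = 55.3110 K
ln(ro/ri) = 1.0164
Q = 2*pi*45.9610*36.7080*55.3110 / 1.0164 = 576883.2682 W

576883.2682 W


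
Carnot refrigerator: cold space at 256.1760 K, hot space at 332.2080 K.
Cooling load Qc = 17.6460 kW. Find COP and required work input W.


COP = 256.1760 / 76.0320 = 3.3693
W = 17.6460 / 3.3693 = 5.2373 kW

COP = 3.3693, W = 5.2373 kW


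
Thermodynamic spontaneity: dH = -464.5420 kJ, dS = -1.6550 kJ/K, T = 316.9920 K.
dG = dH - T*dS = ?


T*dS = 316.9920 * -1.6550 = -524.6218 kJ
dG = -464.5420 + 524.6218 = 60.0798 kJ (non-spontaneous)

dG = 60.0798 kJ, non-spontaneous


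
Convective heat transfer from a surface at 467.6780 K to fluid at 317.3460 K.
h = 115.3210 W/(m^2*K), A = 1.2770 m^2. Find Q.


dT = 150.3320 K
Q = 115.3210 * 1.2770 * 150.3320 = 22138.6295 W

22138.6295 W


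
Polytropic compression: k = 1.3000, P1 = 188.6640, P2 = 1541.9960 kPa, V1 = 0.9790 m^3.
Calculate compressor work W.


(k-1)/k = 0.2308
(P2/P1)^exp = 1.6239
W = 4.3333 * 188.6640 * 0.9790 * (1.6239 - 1) = 499.3341 kJ

499.3341 kJ


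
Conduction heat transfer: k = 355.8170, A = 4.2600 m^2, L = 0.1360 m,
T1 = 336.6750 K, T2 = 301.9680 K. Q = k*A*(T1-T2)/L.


dT = 34.7070 K
Q = 355.8170 * 4.2600 * 34.7070 / 0.1360 = 386824.9341 W

386824.9341 W


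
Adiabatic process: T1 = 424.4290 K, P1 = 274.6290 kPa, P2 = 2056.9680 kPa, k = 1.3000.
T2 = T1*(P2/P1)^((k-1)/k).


(k-1)/k = 0.2308
(P2/P1)^exp = 1.5915
T2 = 424.4290 * 1.5915 = 675.4736 K

675.4736 K


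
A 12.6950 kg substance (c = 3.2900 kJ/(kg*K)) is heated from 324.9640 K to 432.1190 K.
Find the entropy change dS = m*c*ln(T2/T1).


T2/T1 = 1.3297
ln(T2/T1) = 0.2850
dS = 12.6950 * 3.2900 * 0.2850 = 11.9029 kJ/K

11.9029 kJ/K


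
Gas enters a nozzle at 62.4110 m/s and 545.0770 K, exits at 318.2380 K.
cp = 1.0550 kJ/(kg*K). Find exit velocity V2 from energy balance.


dT = 226.8390 K
2*cp*1000*dT = 478630.2900
V1^2 = 3895.1329
V2 = sqrt(482525.4229) = 694.6405 m/s

694.6405 m/s
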